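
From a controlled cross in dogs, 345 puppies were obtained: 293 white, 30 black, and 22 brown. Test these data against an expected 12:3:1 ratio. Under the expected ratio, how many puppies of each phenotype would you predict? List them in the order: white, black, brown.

258.75, 64.6875, 21.5625

Total ratio parts = 16. Expected numbers out of 345:
  white: 345 × 12/16 = 258.75
  black: 345 × 3/16 = 64.6875
  brown: 345 × 1/16 = 21.5625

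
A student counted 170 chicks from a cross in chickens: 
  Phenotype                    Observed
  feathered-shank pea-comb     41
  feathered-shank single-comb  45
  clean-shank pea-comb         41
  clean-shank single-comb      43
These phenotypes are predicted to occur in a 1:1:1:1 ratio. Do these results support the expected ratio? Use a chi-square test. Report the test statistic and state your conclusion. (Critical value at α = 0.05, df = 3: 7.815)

The 1:1:1:1 ratio has 4 parts, so with N = 170 the expected counts are:
  feathered-shank pea-comb: 170 × 1/4 = 42.5
  feathered-shank single-comb: 170 × 1/4 = 42.5
  clean-shank pea-comb: 170 × 1/4 = 42.5
  clean-shank single-comb: 170 × 1/4 = 42.5
χ² = Σ (O − E)² / E
  feathered-shank pea-comb: (41 − 42.5)² / 42.5 = 0.0529
  feathered-shank single-comb: (45 − 42.5)² / 42.5 = 0.1471
  clean-shank pea-comb: (41 − 42.5)² / 42.5 = 0.0529
  clean-shank single-comb: (43 − 42.5)² / 42.5 = 0.0059
χ² = 0.0529 + 0.1471 + 0.0529 + 0.0059 = 0.2588 ≈ 0.259
Degrees of freedom = 4 − 1 = 3; critical value at α = 0.05 is 7.815.
Since 0.259 < 7.815, we fail to reject the null hypothesis — the data are consistent with the 1:1:1:1 ratio.

0.259; consistent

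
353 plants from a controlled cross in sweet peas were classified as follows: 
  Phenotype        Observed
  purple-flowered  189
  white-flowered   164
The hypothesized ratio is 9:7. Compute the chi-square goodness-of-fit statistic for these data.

1.053

Under the 9:7 hypothesis (Σ ratio = 16, N = 353):
  purple-flowered: 353 × 9/16 = 198.5625
  white-flowered: 353 × 7/16 = 154.4375
χ² = Σ (O − E)² / E
  purple-flowered: (189 − 198.5625)² / 198.5625 = 0.4605
  white-flowered: (164 − 154.4375)² / 154.4375 = 0.5921
χ² = 0.4605 + 0.5921 = 1.0526 ≈ 1.053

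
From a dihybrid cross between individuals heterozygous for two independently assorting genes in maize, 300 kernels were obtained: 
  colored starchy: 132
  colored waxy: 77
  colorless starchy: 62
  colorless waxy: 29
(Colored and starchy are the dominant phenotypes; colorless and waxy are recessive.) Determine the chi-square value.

21.849

A dihybrid F₂ with independent assortment and complete dominance at both loci gives a 9:3:3:1 phenotypic ratio.
Total ratio parts = 16. Expected numbers out of 300:
  colored starchy: 300 × 9/16 = 168.75
  colored waxy: 300 × 3/16 = 56.25
  colorless starchy: 300 × 3/16 = 56.25
  colorless waxy: 300 × 1/16 = 18.75
χ² = Σ (O − E)² / E
  colored starchy: (132 − 168.75)² / 168.75 = 8.0033
  colored waxy: (77 − 56.25)² / 56.25 = 7.6544
  colorless starchy: (62 − 56.25)² / 56.25 = 0.5878
  colorless waxy: (29 − 18.75)² / 18.75 = 5.6033
χ² = 8.0033 + 7.6544 + 0.5878 + 5.6033 = 21.8488 ≈ 21.849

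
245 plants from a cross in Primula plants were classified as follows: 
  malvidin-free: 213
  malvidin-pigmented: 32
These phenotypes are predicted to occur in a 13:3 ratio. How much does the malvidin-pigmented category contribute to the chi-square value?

4.229

Under the 13:3 hypothesis (Σ ratio = 16, N = 245):
  malvidin-free: 245 × 13/16 = 199.0625
  malvidin-pigmented: 245 × 3/16 = 45.9375
Contribution of malvidin-pigmented: (32 − 45.9375)² / 45.9375 = 4.2287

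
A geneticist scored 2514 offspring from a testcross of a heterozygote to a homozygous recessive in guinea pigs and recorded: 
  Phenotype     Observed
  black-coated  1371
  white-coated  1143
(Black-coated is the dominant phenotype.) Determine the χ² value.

A testcross of a heterozygote (Aa × aa) gives a 1:1 phenotypic ratio.
Expected counts for N = 2514 under a 1:1 ratio (total parts = 2):
  black-coated: 2514 × 1/2 = 1257
  white-coated: 2514 × 1/2 = 1257
χ² = Σ (O − E)² / E
  black-coated: (1371 − 1257)² / 1257 = 10.3389
  white-coated: (1143 − 1257)² / 1257 = 10.3389
χ² = 10.3389 + 10.3389 = 20.6778 ≈ 20.678

20.678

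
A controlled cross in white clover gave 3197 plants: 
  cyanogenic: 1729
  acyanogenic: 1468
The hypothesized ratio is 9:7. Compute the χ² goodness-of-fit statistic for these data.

6.106

Expected counts for N = 3197 under a 9:7 ratio (total parts = 16):
  cyanogenic: 3197 × 9/16 = 1798.3125
  acyanogenic: 3197 × 7/16 = 1398.6875
χ² = Σ (O − E)² / E
  cyanogenic: (1729 − 1798.3125)² / 1798.3125 = 2.6715
  acyanogenic: (1468 − 1398.6875)² / 1398.6875 = 3.4348
χ² = 2.6715 + 3.4348 = 6.1063 ≈ 6.106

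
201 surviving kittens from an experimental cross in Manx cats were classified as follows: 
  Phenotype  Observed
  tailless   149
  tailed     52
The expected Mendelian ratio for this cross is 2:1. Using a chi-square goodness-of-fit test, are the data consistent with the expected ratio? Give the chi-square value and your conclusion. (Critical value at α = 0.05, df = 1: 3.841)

Expected counts for N = 201 under a 2:1 ratio (total parts = 3):
  tailless: 201 × 2/3 = 134
  tailed: 201 × 1/3 = 67
χ² = Σ (O − E)² / E
  tailless: (149 − 134)² / 134 = 1.6791
  tailed: (52 − 67)² / 67 = 3.3582
χ² = 1.6791 + 3.3582 = 5.0373 ≈ 5.037
Degrees of freedom = 2 − 1 = 1; critical value at α = 0.05 is 3.841.
Since 5.037 > 3.841, we reject the null hypothesis — the data do not fit the 2:1 ratio.

5.037; not consistent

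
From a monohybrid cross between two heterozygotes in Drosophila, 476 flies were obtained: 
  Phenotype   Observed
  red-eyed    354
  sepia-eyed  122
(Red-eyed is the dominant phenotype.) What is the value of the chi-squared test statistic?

0.101

For a monohybrid cross between heterozygotes with complete dominance, the expected phenotypic ratio is 3:1.
Under the 3:1 hypothesis (Σ ratio = 4, N = 476):
  red-eyed: 476 × 3/4 = 357
  sepia-eyed: 476 × 1/4 = 119
χ² = Σ (O − E)² / E
  red-eyed: (354 − 357)² / 357 = 0.0252
  sepia-eyed: (122 − 119)² / 119 = 0.0756
χ² = 0.0252 + 0.0756 = 0.1008 ≈ 0.101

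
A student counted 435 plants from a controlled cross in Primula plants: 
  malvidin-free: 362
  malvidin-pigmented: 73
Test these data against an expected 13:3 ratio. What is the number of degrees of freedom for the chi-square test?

A goodness-of-fit test with 2 phenotype classes has df = 2 − 1 = 1.

1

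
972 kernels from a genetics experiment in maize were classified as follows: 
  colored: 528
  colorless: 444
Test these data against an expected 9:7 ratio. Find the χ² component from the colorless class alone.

0.827

Expected counts for N = 972 under a 9:7 ratio (total parts = 16):
  colored: 972 × 9/16 = 546.75
  colorless: 972 × 7/16 = 425.25
Contribution of colorless: (444 − 425.25)² / 425.25 = 0.8267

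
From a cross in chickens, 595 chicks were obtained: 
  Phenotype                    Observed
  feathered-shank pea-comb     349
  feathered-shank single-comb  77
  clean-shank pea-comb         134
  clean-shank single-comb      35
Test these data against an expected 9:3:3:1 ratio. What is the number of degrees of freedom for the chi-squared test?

A goodness-of-fit test with 4 phenotype classes has df = 4 − 1 = 3.

3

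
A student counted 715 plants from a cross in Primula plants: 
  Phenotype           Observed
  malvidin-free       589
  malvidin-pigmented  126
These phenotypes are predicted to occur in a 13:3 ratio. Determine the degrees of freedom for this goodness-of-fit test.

1

A goodness-of-fit test with 2 phenotype classes has df = 2 − 1 = 1.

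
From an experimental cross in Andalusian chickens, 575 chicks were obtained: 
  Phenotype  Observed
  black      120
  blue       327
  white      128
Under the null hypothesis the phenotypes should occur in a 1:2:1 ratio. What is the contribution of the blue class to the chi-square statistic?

Under the 1:2:1 hypothesis (Σ ratio = 4, N = 575):
  black: 575 × 1/4 = 143.75
  blue: 575 × 2/4 = 287.5
  white: 575 × 1/4 = 143.75
Contribution of blue: (327 − 287.5)² / 287.5 = 5.4270

5.427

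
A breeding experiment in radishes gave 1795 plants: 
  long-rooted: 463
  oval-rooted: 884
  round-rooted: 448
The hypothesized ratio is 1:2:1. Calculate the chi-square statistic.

Under the 1:2:1 hypothesis (Σ ratio = 4, N = 1795):
  long-rooted: 1795 × 1/4 = 448.75
  oval-rooted: 1795 × 2/4 = 897.5
  round-rooted: 1795 × 1/4 = 448.75
χ² = Σ (O − E)² / E
  long-rooted: (463 − 448.75)² / 448.75 = 0.4525
  oval-rooted: (884 − 897.5)² / 897.5 = 0.2031
  round-rooted: (448 − 448.75)² / 448.75 = 0.0013
χ² = 0.4525 + 0.2031 + 0.0013 = 0.6569 ≈ 0.657

0.657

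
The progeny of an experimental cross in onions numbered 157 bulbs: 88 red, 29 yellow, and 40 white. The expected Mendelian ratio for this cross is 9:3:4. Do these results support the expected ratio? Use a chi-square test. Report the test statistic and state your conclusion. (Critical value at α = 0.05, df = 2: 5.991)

0.022; consistent

The 9:3:4 ratio has 16 parts, so with N = 157 the expected counts are:
  red: 157 × 9/16 = 88.3125
  yellow: 157 × 3/16 = 29.4375
  white: 157 × 4/16 = 39.25
χ² = Σ (O − E)² / E
  red: (88 − 88.3125)² / 88.3125 = 0.0011
  yellow: (29 − 29.4375)² / 29.4375 = 0.0065
  white: (40 − 39.25)² / 39.25 = 0.0143
χ² = 0.0011 + 0.0065 + 0.0143 = 0.0219 ≈ 0.022
Degrees of freedom = 3 − 1 = 2; critical value at α = 0.05 is 5.991.
Since 0.022 < 5.991, we fail to reject the null hypothesis — the data are consistent with the 9:3:4 ratio.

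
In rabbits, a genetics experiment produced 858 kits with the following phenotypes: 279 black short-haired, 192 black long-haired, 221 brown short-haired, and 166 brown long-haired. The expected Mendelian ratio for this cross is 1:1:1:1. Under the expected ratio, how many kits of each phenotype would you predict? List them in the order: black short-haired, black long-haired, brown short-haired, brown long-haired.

Total ratio parts = 4. Expected numbers out of 858:
  black short-haired: 858 × 1/4 = 214.5
  black long-haired: 858 × 1/4 = 214.5
  brown short-haired: 858 × 1/4 = 214.5
  brown long-haired: 858 × 1/4 = 214.5

214.5, 214.5, 214.5, 214.5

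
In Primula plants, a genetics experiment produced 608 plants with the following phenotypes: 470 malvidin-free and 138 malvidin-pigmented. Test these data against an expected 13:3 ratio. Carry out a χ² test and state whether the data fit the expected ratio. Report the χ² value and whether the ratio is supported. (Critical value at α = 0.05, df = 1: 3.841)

Expected counts for N = 608 under a 13:3 ratio (total parts = 16):
  malvidin-free: 608 × 13/16 = 494
  malvidin-pigmented: 608 × 3/16 = 114
χ² = Σ (O − E)² / E
  malvidin-free: (470 − 494)² / 494 = 1.1660
  malvidin-pigmented: (138 − 114)² / 114 = 5.0526
χ² = 1.1660 + 5.0526 = 6.2186 ≈ 6.219
Degrees of freedom = 2 − 1 = 1; critical value at α = 0.05 is 3.841.
Since 6.219 > 3.841, we reject the null hypothesis — the data do not fit the 13:3 ratio.

6.219; not consistent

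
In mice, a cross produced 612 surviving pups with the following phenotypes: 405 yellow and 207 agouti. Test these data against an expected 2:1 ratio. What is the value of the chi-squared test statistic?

0.066

Total ratio parts = 3. Expected numbers out of 612:
  yellow: 612 × 2/3 = 408
  agouti: 612 × 1/3 = 204
χ² = Σ (O − E)² / E
  yellow: (405 − 408)² / 408 = 0.0221
  agouti: (207 − 204)² / 204 = 0.0441
χ² = 0.0221 + 0.0441 = 0.0662 ≈ 0.066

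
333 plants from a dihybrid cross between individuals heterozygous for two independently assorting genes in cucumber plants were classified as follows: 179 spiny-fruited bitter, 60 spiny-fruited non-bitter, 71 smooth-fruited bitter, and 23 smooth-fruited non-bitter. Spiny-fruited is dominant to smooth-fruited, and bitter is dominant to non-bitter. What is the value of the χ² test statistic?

A dihybrid F₂ with independent assortment and complete dominance at both loci gives a 9:3:3:1 phenotypic ratio.
The 9:3:3:1 ratio has 16 parts, so with N = 333 the expected counts are:
  spiny-fruited bitter: 333 × 9/16 = 187.3125
  spiny-fruited non-bitter: 333 × 3/16 = 62.4375
  smooth-fruited bitter: 333 × 3/16 = 62.4375
  smooth-fruited non-bitter: 333 × 1/16 = 20.8125
χ² = Σ (O − E)² / E
  spiny-fruited bitter: (179 − 187.3125)² / 187.3125 = 0.3689
  spiny-fruited non-bitter: (60 − 62.4375)² / 62.4375 = 0.0952
  smooth-fruited bitter: (71 − 62.4375)² / 62.4375 = 1.1742
  smooth-fruited non-bitter: (23 − 20.8125)² / 20.8125 = 0.2299
χ² = 0.3689 + 0.0952 + 1.1742 + 0.2299 = 1.8682 ≈ 1.868

1.868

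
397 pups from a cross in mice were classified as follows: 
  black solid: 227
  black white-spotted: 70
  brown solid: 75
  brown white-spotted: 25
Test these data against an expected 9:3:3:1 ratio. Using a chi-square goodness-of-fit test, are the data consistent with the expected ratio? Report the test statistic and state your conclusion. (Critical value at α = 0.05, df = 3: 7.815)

0.331; consistent

Under the 9:3:3:1 hypothesis (Σ ratio = 16, N = 397):
  black solid: 397 × 9/16 = 223.3125
  black white-spotted: 397 × 3/16 = 74.4375
  brown solid: 397 × 3/16 = 74.4375
  brown white-spotted: 397 × 1/16 = 24.8125
χ² = Σ (O − E)² / E
  black solid: (227 − 223.3125)² / 223.3125 = 0.0609
  black white-spotted: (70 − 74.4375)² / 74.4375 = 0.2645
  brown solid: (75 − 74.4375)² / 74.4375 = 0.0043
  brown white-spotted: (25 − 24.8125)² / 24.8125 = 0.0014
χ² = 0.0609 + 0.2645 + 0.0043 + 0.0014 = 0.3311 ≈ 0.331
Degrees of freedom = 4 − 1 = 3; critical value at α = 0.05 is 7.815.
Since 0.331 < 7.815, we fail to reject the null hypothesis — the data are consistent with the 9:3:3:1 ratio.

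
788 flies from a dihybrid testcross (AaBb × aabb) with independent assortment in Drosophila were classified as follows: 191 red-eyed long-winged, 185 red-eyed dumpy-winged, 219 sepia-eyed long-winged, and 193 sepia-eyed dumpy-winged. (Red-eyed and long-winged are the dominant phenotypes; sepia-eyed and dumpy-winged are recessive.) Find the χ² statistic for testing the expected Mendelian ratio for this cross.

A dihybrid testcross with independent assortment gives a 1:1:1:1 ratio.
Under the 1:1:1:1 hypothesis (Σ ratio = 4, N = 788):
  red-eyed long-winged: 788 × 1/4 = 197
  red-eyed dumpy-winged: 788 × 1/4 = 197
  sepia-eyed long-winged: 788 × 1/4 = 197
  sepia-eyed dumpy-winged: 788 × 1/4 = 197
χ² = Σ (O − E)² / E
  red-eyed long-winged: (191 − 197)² / 197 = 0.1827
  red-eyed dumpy-winged: (185 − 197)² / 197 = 0.7310
  sepia-eyed long-winged: (219 − 197)² / 197 = 2.4569
  sepia-eyed dumpy-winged: (193 − 197)² / 197 = 0.0812
χ² = 0.1827 + 0.7310 + 2.4569 + 0.0812 = 3.4518 ≈ 3.452

3.452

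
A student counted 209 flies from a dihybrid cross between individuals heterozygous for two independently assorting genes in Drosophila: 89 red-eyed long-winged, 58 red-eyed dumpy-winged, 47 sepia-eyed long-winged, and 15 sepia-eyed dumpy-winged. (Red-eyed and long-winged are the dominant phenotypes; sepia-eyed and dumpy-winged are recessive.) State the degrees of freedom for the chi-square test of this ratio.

A dihybrid F₂ with independent assortment and complete dominance at both loci gives a 9:3:3:1 phenotypic ratio.
A goodness-of-fit test with 4 phenotype classes has df = 4 − 1 = 3.

3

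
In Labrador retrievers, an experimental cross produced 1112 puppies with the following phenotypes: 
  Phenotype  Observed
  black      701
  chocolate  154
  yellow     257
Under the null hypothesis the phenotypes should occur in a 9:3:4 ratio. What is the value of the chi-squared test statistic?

Expected counts for N = 1112 under a 9:3:4 ratio (total parts = 16):
  black: 1112 × 9/16 = 625.5
  chocolate: 1112 × 3/16 = 208.5
  yellow: 1112 × 4/16 = 278
χ² = Σ (O − E)² / E
  black: (701 − 625.5)² / 625.5 = 9.1131
  chocolate: (154 − 208.5)² / 208.5 = 14.2458
  yellow: (257 − 278)² / 278 = 1.5863
χ² = 9.1131 + 14.2458 + 1.5863 = 24.9452 ≈ 24.945

24.945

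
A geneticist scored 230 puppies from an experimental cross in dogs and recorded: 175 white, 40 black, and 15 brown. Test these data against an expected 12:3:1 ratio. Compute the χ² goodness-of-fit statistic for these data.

Total ratio parts = 16. Expected numbers out of 230:
  white: 230 × 12/16 = 172.5
  black: 230 × 3/16 = 43.125
  brown: 230 × 1/16 = 14.375
χ² = Σ (O − E)² / E
  white: (175 − 172.5)² / 172.5 = 0.0362
  black: (40 − 43.125)² / 43.125 = 0.2264
  brown: (15 − 14.375)² / 14.375 = 0.0272
χ² = 0.0362 + 0.2264 + 0.0272 = 0.2898 ≈ 0.290

0.290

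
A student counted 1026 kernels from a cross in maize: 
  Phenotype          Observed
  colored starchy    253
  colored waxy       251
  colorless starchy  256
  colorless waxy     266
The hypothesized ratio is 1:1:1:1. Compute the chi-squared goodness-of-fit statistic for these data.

0.519

Expected counts for N = 1026 under a 1:1:1:1 ratio (total parts = 4):
  colored starchy: 1026 × 1/4 = 256.5
  colored waxy: 1026 × 1/4 = 256.5
  colorless starchy: 1026 × 1/4 = 256.5
  colorless waxy: 1026 × 1/4 = 256.5
χ² = Σ (O − E)² / E
  colored starchy: (253 − 256.5)² / 256.5 = 0.0478
  colored waxy: (251 − 256.5)² / 256.5 = 0.1179
  colorless starchy: (256 − 256.5)² / 256.5 = 0.0010
  colorless waxy: (266 − 256.5)² / 256.5 = 0.3519
χ² = 0.0478 + 0.1179 + 0.0010 + 0.3519 = 0.5186 ≈ 0.519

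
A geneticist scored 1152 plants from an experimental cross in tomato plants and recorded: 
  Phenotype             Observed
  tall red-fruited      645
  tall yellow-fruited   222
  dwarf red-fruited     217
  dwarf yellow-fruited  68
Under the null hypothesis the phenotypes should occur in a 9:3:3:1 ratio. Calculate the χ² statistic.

Total ratio parts = 16. Expected numbers out of 1152:
  tall red-fruited: 1152 × 9/16 = 648
  tall yellow-fruited: 1152 × 3/16 = 216
  dwarf red-fruited: 1152 × 3/16 = 216
  dwarf yellow-fruited: 1152 × 1/16 = 72
χ² = Σ (O − E)² / E
  tall red-fruited: (645 − 648)² / 648 = 0.0139
  tall yellow-fruited: (222 − 216)² / 216 = 0.1667
  dwarf red-fruited: (217 − 216)² / 216 = 0.0046
  dwarf yellow-fruited: (68 − 72)² / 72 = 0.2222
χ² = 0.0139 + 0.1667 + 0.0046 + 0.2222 = 0.4074 ≈ 0.407

0.407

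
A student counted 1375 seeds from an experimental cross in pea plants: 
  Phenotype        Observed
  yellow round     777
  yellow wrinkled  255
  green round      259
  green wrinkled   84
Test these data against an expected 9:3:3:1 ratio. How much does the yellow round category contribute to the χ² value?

Total ratio parts = 16. Expected numbers out of 1375:
  yellow round: 1375 × 9/16 = 773.4375
  yellow wrinkled: 1375 × 3/16 = 257.8125
  green round: 1375 × 3/16 = 257.8125
  green wrinkled: 1375 × 1/16 = 85.9375
Contribution of yellow round: (777 − 773.4375)² / 773.4375 = 0.0164

0.016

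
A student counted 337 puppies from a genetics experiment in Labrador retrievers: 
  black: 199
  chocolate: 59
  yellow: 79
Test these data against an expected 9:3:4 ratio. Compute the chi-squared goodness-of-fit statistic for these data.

Under the 9:3:4 hypothesis (Σ ratio = 16, N = 337):
  black: 337 × 9/16 = 189.5625
  chocolate: 337 × 3/16 = 63.1875
  yellow: 337 × 4/16 = 84.25
χ² = Σ (O − E)² / E
  black: (199 − 189.5625)² / 189.5625 = 0.4699
  chocolate: (59 − 63.1875)² / 63.1875 = 0.2775
  yellow: (79 − 84.25)² / 84.25 = 0.3272
χ² = 0.4699 + 0.2775 + 0.3272 = 1.0746 ≈ 1.075

1.075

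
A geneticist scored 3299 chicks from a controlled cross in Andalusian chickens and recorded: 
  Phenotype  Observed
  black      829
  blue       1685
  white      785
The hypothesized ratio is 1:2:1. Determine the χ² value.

Under the 1:2:1 hypothesis (Σ ratio = 4, N = 3299):
  black: 3299 × 1/4 = 824.75
  blue: 3299 × 2/4 = 1649.5
  white: 3299 × 1/4 = 824.75
χ² = Σ (O − E)² / E
  black: (829 − 824.75)² / 824.75 = 0.0219
  blue: (1685 − 1649.5)² / 1649.5 = 0.7640
  white: (785 − 824.75)² / 824.75 = 1.9158
χ² = 0.0219 + 0.7640 + 1.9158 = 2.7017 ≈ 2.702

2.702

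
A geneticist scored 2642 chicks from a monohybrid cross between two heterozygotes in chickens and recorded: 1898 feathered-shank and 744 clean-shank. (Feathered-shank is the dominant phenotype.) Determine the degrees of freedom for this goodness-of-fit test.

For a monohybrid cross between heterozygotes with complete dominance, the expected phenotypic ratio is 3:1.
A goodness-of-fit test with 2 phenotype classes has df = 2 − 1 = 1.

1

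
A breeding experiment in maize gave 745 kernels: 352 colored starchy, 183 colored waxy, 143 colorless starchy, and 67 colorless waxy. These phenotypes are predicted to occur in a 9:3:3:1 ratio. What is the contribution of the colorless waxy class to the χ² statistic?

Expected counts for N = 745 under a 9:3:3:1 ratio (total parts = 16):
  colored starchy: 745 × 9/16 = 419.0625
  colored waxy: 745 × 3/16 = 139.6875
  colorless starchy: 745 × 3/16 = 139.6875
  colorless waxy: 745 × 1/16 = 46.5625
Contribution of colorless waxy: (67 − 46.5625)² / 46.5625 = 8.9706

8.971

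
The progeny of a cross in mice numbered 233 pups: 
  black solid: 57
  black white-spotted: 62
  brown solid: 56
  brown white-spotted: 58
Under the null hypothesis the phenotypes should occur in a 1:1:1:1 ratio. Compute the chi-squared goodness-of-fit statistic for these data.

Expected counts for N = 233 under a 1:1:1:1 ratio (total parts = 4):
  black solid: 233 × 1/4 = 58.25
  black white-spotted: 233 × 1/4 = 58.25
  brown solid: 233 × 1/4 = 58.25
  brown white-spotted: 233 × 1/4 = 58.25
χ² = Σ (O − E)² / E
  black solid: (57 − 58.25)² / 58.25 = 0.0268
  black white-spotted: (62 − 58.25)² / 58.25 = 0.2414
  brown solid: (56 − 58.25)² / 58.25 = 0.0869
  brown white-spotted: (58 − 58.25)² / 58.25 = 0.0011
χ² = 0.0268 + 0.2414 + 0.0869 + 0.0011 = 0.3562 ≈ 0.356

0.356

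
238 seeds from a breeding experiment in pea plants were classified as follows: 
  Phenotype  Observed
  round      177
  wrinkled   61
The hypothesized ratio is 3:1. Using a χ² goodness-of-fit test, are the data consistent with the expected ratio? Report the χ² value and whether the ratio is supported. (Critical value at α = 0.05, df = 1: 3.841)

The 3:1 ratio has 4 parts, so with N = 238 the expected counts are:
  round: 238 × 3/4 = 178.5
  wrinkled: 238 × 1/4 = 59.5
χ² = Σ (O − E)² / E
  round: (177 − 178.5)² / 178.5 = 0.0126
  wrinkled: (61 − 59.5)² / 59.5 = 0.0378
χ² = 0.0126 + 0.0378 = 0.0504 ≈ 0.050
Degrees of freedom = 2 − 1 = 1; critical value at α = 0.05 is 3.841.
Since 0.050 < 3.841, we fail to reject the null hypothesis — the data are consistent with the 3:1 ratio.

0.050; consistent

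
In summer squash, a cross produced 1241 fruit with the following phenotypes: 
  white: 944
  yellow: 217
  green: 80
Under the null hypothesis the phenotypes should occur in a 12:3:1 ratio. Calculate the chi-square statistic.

The 12:3:1 ratio has 16 parts, so with N = 1241 the expected counts are:
  white: 1241 × 12/16 = 930.75
  yellow: 1241 × 3/16 = 232.6875
  green: 1241 × 1/16 = 77.5625
χ² = Σ (O − E)² / E
  white: (944 − 930.75)² / 930.75 = 0.1886
  yellow: (217 − 232.6875)² / 232.6875 = 1.0576
  green: (80 − 77.5625)² / 77.5625 = 0.0766
χ² = 0.1886 + 1.0576 + 0.0766 = 1.3228 ≈ 1.323

1.323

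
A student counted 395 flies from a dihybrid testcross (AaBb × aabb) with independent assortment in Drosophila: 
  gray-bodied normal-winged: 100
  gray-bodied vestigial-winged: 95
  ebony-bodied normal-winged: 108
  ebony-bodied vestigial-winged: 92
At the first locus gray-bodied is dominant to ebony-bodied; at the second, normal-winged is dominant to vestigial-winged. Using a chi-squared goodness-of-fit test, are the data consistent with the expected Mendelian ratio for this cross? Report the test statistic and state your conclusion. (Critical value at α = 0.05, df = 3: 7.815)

1.486; consistent

A dihybrid testcross with independent assortment gives a 1:1:1:1 ratio.
Expected counts for N = 395 under a 1:1:1:1 ratio (total parts = 4):
  gray-bodied normal-winged: 395 × 1/4 = 98.75
  gray-bodied vestigial-winged: 395 × 1/4 = 98.75
  ebony-bodied normal-winged: 395 × 1/4 = 98.75
  ebony-bodied vestigial-winged: 395 × 1/4 = 98.75
χ² = Σ (O − E)² / E
  gray-bodied normal-winged: (100 − 98.75)² / 98.75 = 0.0158
  gray-bodied vestigial-winged: (95 − 98.75)² / 98.75 = 0.1424
  ebony-bodied normal-winged: (108 − 98.75)² / 98.75 = 0.8665
  ebony-bodied vestigial-winged: (92 − 98.75)² / 98.75 = 0.4614
χ² = 0.0158 + 0.1424 + 0.8665 + 0.4614 = 1.4861 ≈ 1.486
Degrees of freedom = 4 − 1 = 3; critical value at α = 0.05 is 7.815.
Since 1.486 < 7.815, we fail to reject the null hypothesis — the data are consistent with the 1:1:1:1 ratio.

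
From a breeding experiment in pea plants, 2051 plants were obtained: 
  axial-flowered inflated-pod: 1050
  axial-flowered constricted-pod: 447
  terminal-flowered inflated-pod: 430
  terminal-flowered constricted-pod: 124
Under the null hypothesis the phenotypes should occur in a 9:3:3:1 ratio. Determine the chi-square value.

Under the 9:3:3:1 hypothesis (Σ ratio = 16, N = 2051):
  axial-flowered inflated-pod: 2051 × 9/16 = 1153.6875
  axial-flowered constricted-pod: 2051 × 3/16 = 384.5625
  terminal-flowered inflated-pod: 2051 × 3/16 = 384.5625
  terminal-flowered constricted-pod: 2051 × 1/16 = 128.1875
χ² = Σ (O − E)² / E
  axial-flowered inflated-pod: (1050 − 1153.6875)² / 1153.6875 = 9.3189
  axial-flowered constricted-pod: (447 − 384.5625)² / 384.5625 = 10.1373
  terminal-flowered inflated-pod: (430 − 384.5625)² / 384.5625 = 5.3686
  terminal-flowered constricted-pod: (124 − 128.1875)² / 128.1875 = 0.1368
χ² = 9.3189 + 10.1373 + 5.3686 + 0.1368 = 24.9616 ≈ 24.962

24.962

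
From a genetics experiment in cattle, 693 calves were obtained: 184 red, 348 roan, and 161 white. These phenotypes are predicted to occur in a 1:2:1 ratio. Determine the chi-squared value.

Expected counts for N = 693 under a 1:2:1 ratio (total parts = 4):
  red: 693 × 1/4 = 173.25
  roan: 693 × 2/4 = 346.5
  white: 693 × 1/4 = 173.25
χ² = Σ (O − E)² / E
  red: (184 − 173.25)² / 173.25 = 0.6670
  roan: (348 − 346.5)² / 346.5 = 0.0065
  white: (161 − 173.25)² / 173.25 = 0.8662
χ² = 0.6670 + 0.0065 + 0.8662 = 1.5397 ≈ 1.540

1.540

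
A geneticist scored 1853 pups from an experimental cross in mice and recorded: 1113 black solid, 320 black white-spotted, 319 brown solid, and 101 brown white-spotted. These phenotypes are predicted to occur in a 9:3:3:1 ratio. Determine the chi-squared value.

11.183

Total ratio parts = 16. Expected numbers out of 1853:
  black solid: 1853 × 9/16 = 1042.3125
  black white-spotted: 1853 × 3/16 = 347.4375
  brown solid: 1853 × 3/16 = 347.4375
  brown white-spotted: 1853 × 1/16 = 115.8125
χ² = Σ (O − E)² / E
  black solid: (1113 − 1042.3125)² / 1042.3125 = 4.7939
  black white-spotted: (320 − 347.4375)² / 347.4375 = 2.1668
  brown solid: (319 − 347.4375)² / 347.4375 = 2.3276
  brown white-spotted: (101 − 115.8125)² / 115.8125 = 1.8945
χ² = 4.7939 + 2.1668 + 2.3276 + 1.8945 = 11.1828 ≈ 11.183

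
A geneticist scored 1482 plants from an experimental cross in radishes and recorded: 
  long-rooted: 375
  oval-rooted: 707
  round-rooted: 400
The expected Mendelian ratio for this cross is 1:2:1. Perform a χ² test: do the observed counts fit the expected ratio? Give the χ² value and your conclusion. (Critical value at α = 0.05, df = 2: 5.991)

3.964; consistent

Under the 1:2:1 hypothesis (Σ ratio = 4, N = 1482):
  long-rooted: 1482 × 1/4 = 370.5
  oval-rooted: 1482 × 2/4 = 741
  round-rooted: 1482 × 1/4 = 370.5
χ² = Σ (O − E)² / E
  long-rooted: (375 − 370.5)² / 370.5 = 0.0547
  oval-rooted: (707 − 741)² / 741 = 1.5601
  round-rooted: (400 − 370.5)² / 370.5 = 2.3489
χ² = 0.0547 + 1.5601 + 2.3489 = 3.9637 ≈ 3.964
Degrees of freedom = 3 − 1 = 2; critical value at α = 0.05 is 5.991.
Since 3.964 < 5.991, we fail to reject the null hypothesis — the data are consistent with the 1:2:1 ratio.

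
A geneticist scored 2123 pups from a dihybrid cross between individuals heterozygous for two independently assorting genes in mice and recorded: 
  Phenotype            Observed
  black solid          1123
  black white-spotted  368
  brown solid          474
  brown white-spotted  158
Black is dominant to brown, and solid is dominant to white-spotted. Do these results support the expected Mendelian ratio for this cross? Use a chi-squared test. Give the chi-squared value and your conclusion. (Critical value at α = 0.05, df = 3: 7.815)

25.829; not consistent

A dihybrid F₂ with independent assortment and complete dominance at both loci gives a 9:3:3:1 phenotypic ratio.
Total ratio parts = 16. Expected numbers out of 2123:
  black solid: 2123 × 9/16 = 1194.1875
  black white-spotted: 2123 × 3/16 = 398.0625
  brown solid: 2123 × 3/16 = 398.0625
  brown white-spotted: 2123 × 1/16 = 132.6875
χ² = Σ (O − E)² / E
  black solid: (1123 − 1194.1875)² / 1194.1875 = 4.2436
  black white-spotted: (368 − 398.0625)² / 398.0625 = 2.2704
  brown solid: (474 − 398.0625)² / 398.0625 = 14.4864
  brown white-spotted: (158 − 132.6875)² / 132.6875 = 4.8288
χ² = 4.2436 + 2.2704 + 14.4864 + 4.8288 = 25.8292 ≈ 25.829
Degrees of freedom = 4 − 1 = 3; critical value at α = 0.05 is 7.815.
Since 25.829 > 7.815, we reject the null hypothesis — the data do not fit the 9:3:3:1 ratio.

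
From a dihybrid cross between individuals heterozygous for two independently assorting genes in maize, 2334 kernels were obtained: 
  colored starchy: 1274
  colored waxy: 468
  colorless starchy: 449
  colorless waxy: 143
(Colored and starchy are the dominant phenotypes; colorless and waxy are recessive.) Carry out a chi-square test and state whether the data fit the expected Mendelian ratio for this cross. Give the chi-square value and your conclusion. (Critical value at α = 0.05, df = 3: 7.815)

3.612; consistent

A dihybrid F₂ with independent assortment and complete dominance at both loci gives a 9:3:3:1 phenotypic ratio.
Under the 9:3:3:1 hypothesis (Σ ratio = 16, N = 2334):
  colored starchy: 2334 × 9/16 = 1312.875
  colored waxy: 2334 × 3/16 = 437.625
  colorless starchy: 2334 × 3/16 = 437.625
  colorless waxy: 2334 × 1/16 = 145.875
χ² = Σ (O − E)² / E
  colored starchy: (1274 − 1312.875)² / 1312.875 = 1.1511
  colored waxy: (468 − 437.625)² / 437.625 = 2.1083
  colorless starchy: (449 − 437.625)² / 437.625 = 0.2957
  colorless waxy: (143 − 145.875)² / 145.875 = 0.0567
χ² = 1.1511 + 2.1083 + 0.2957 + 0.0567 = 3.6118 ≈ 3.612
Degrees of freedom = 4 − 1 = 3; critical value at α = 0.05 is 7.815.
Since 3.612 < 7.815, we fail to reject the null hypothesis — the data are consistent with the 9:3:3:1 ratio.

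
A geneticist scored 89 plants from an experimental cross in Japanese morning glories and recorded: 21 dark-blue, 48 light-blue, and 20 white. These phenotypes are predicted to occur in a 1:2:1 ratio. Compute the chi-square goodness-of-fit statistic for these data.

0.573

The 1:2:1 ratio has 4 parts, so with N = 89 the expected counts are:
  dark-blue: 89 × 1/4 = 22.25
  light-blue: 89 × 2/4 = 44.5
  white: 89 × 1/4 = 22.25
χ² = Σ (O − E)² / E
  dark-blue: (21 − 22.25)² / 22.25 = 0.0702
  light-blue: (48 − 44.5)² / 44.5 = 0.2753
  white: (20 − 22.25)² / 22.25 = 0.2275
χ² = 0.0702 + 0.2753 + 0.2275 = 0.573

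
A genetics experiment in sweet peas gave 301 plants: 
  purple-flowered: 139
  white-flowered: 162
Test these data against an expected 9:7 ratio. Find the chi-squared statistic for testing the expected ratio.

12.404

Under the 9:7 hypothesis (Σ ratio = 16, N = 301):
  purple-flowered: 301 × 9/16 = 169.3125
  white-flowered: 301 × 7/16 = 131.6875
χ² = Σ (O − E)² / E
  purple-flowered: (139 − 169.3125)² / 169.3125 = 5.4269
  white-flowered: (162 − 131.6875)² / 131.6875 = 6.9775
χ² = 5.4269 + 6.9775 = 12.4044 ≈ 12.404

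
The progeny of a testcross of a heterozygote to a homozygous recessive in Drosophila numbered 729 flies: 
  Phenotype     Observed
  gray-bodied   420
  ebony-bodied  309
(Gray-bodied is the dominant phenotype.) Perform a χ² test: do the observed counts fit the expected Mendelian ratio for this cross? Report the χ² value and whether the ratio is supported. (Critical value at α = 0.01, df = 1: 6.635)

A testcross of a heterozygote (Aa × aa) gives a 1:1 phenotypic ratio.
The 1:1 ratio has 2 parts, so with N = 729 the expected counts are:
  gray-bodied: 729 × 1/2 = 364.5
  ebony-bodied: 729 × 1/2 = 364.5
χ² = Σ (O − E)² / E
  gray-bodied: (420 − 364.5)² / 364.5 = 8.4506
  ebony-bodied: (309 − 364.5)² / 364.5 = 8.4506
χ² = 8.4506 + 8.4506 = 16.9012 ≈ 16.901
Degrees of freedom = 2 − 1 = 1; critical value at α = 0.01 is 6.635.
Since 16.901 > 6.635, we reject the null hypothesis — the data do not fit the 1:1 ratio.

16.901; not consistent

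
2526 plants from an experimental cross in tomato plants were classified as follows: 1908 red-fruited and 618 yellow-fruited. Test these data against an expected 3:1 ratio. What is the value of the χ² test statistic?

Under the 3:1 hypothesis (Σ ratio = 4, N = 2526):
  red-fruited: 2526 × 3/4 = 1894.5
  yellow-fruited: 2526 × 1/4 = 631.5
χ² = Σ (O − E)² / E
  red-fruited: (1908 − 1894.5)² / 1894.5 = 0.0962
  yellow-fruited: (618 − 631.5)² / 631.5 = 0.2886
χ² = 0.0962 + 0.2886 = 0.3848 ≈ 0.385

0.385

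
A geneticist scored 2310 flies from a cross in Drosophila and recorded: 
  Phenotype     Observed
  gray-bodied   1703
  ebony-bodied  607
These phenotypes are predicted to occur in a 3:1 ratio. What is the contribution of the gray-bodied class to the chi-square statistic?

The 3:1 ratio has 4 parts, so with N = 2310 the expected counts are:
  gray-bodied: 2310 × 3/4 = 1732.5
  ebony-bodied: 2310 × 1/4 = 577.5
Contribution of gray-bodied: (1703 − 1732.5)² / 1732.5 = 0.5023

0.502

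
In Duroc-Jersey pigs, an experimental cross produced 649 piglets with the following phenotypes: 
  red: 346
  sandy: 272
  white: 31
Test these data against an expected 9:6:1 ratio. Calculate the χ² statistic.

6.617

Under the 9:6:1 hypothesis (Σ ratio = 16, N = 649):
  red: 649 × 9/16 = 365.0625
  sandy: 649 × 6/16 = 243.375
  white: 649 × 1/16 = 40.5625
χ² = Σ (O − E)² / E
  red: (346 − 365.0625)² / 365.0625 = 0.9954
  sandy: (272 − 243.375)² / 243.375 = 3.3668
  white: (31 − 40.5625)² / 40.5625 = 2.2543
χ² = 0.9954 + 3.3668 + 2.2543 = 6.6165 ≈ 6.617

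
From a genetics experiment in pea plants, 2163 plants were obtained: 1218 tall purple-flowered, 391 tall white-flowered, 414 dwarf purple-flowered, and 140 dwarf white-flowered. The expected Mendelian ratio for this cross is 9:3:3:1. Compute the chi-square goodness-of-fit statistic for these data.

Under the 9:3:3:1 hypothesis (Σ ratio = 16, N = 2163):
  tall purple-flowered: 2163 × 9/16 = 1216.6875
  tall white-flowered: 2163 × 3/16 = 405.5625
  dwarf purple-flowered: 2163 × 3/16 = 405.5625
  dwarf white-flowered: 2163 × 1/16 = 135.1875
χ² = Σ (O − E)² / E
  tall purple-flowered: (1218 − 1216.6875)² / 1216.6875 = 0.0014
  tall white-flowered: (391 − 405.5625)² / 405.5625 = 0.5229
  dwarf purple-flowered: (414 − 405.5625)² / 405.5625 = 0.1755
  dwarf white-flowered: (140 − 135.1875)² / 135.1875 = 0.1713
χ² = 0.0014 + 0.5229 + 0.1755 + 0.1713 = 0.8711 ≈ 0.871

0.871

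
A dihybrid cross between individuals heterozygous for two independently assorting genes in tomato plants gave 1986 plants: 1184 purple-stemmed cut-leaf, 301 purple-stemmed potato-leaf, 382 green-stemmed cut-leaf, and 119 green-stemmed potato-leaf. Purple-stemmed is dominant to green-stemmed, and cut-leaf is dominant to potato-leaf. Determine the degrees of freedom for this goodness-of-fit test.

3

A dihybrid F₂ with independent assortment and complete dominance at both loci gives a 9:3:3:1 phenotypic ratio.
A goodness-of-fit test with 4 phenotype classes has df = 4 − 1 = 3.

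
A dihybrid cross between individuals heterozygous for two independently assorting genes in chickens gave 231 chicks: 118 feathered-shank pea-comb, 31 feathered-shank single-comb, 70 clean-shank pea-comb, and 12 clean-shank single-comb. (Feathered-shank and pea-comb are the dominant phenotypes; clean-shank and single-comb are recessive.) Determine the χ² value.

A dihybrid F₂ with independent assortment and complete dominance at both loci gives a 9:3:3:1 phenotypic ratio.
Expected counts for N = 231 under a 9:3:3:1 ratio (total parts = 16):
  feathered-shank pea-comb: 231 × 9/16 = 129.9375
  feathered-shank single-comb: 231 × 3/16 = 43.3125
  clean-shank pea-comb: 231 × 3/16 = 43.3125
  clean-shank single-comb: 231 × 1/16 = 14.4375
χ² = Σ (O − E)² / E
  feathered-shank pea-comb: (118 − 129.9375)² / 129.9375 = 1.0967
  feathered-shank single-comb: (31 − 43.3125)² / 43.3125 = 3.5001
  clean-shank pea-comb: (70 − 43.3125)² / 43.3125 = 16.4438
  clean-shank single-comb: (12 − 14.4375)² / 14.4375 = 0.4115
χ² = 1.0967 + 3.5001 + 16.4438 + 0.4115 = 21.4521 ≈ 21.452

21.452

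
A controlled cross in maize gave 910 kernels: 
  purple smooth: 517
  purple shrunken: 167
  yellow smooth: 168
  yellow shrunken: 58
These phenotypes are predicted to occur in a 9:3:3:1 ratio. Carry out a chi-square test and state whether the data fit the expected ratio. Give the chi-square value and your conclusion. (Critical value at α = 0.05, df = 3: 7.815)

0.191; consistent

Total ratio parts = 16. Expected numbers out of 910:
  purple smooth: 910 × 9/16 = 511.875
  purple shrunken: 910 × 3/16 = 170.625
  yellow smooth: 910 × 3/16 = 170.625
  yellow shrunken: 910 × 1/16 = 56.875
χ² = Σ (O − E)² / E
  purple smooth: (517 − 511.875)² / 511.875 = 0.0513
  purple shrunken: (167 − 170.625)² / 170.625 = 0.0770
  yellow smooth: (168 − 170.625)² / 170.625 = 0.0404
  yellow shrunken: (58 − 56.875)² / 56.875 = 0.0223
χ² = 0.0513 + 0.0770 + 0.0404 + 0.0223 = 0.191
Degrees of freedom = 4 − 1 = 3; critical value at α = 0.05 is 7.815.
Since 0.191 < 7.815, we fail to reject the null hypothesis — the data are consistent with the 9:3:3:1 ratio.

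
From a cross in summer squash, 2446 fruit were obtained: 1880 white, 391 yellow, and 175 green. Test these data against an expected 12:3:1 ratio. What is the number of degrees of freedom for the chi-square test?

2

A goodness-of-fit test with 3 phenotype classes has df = 3 − 1 = 2.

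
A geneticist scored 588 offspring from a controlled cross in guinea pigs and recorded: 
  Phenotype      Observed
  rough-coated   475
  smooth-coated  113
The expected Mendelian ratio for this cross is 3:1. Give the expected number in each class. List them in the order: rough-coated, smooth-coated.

441, 147

Total ratio parts = 4. Expected numbers out of 588:
  rough-coated: 588 × 3/4 = 441
  smooth-coated: 588 × 1/4 = 147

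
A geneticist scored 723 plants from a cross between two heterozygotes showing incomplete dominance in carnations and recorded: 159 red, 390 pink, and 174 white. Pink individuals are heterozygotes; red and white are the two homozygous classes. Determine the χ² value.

With incomplete dominance, a heterozygote × heterozygote cross gives a 1:2:1 phenotypic ratio.
The 1:2:1 ratio has 4 parts, so with N = 723 the expected counts are:
  red: 723 × 1/4 = 180.75
  pink: 723 × 2/4 = 361.5
  white: 723 × 1/4 = 180.75
χ² = Σ (O − E)² / E
  red: (159 − 180.75)² / 180.75 = 2.6172
  pink: (390 − 361.5)² / 361.5 = 2.2469
  white: (174 − 180.75)² / 180.75 = 0.2521
χ² = 2.6172 + 2.2469 + 0.2521 = 5.1162 ≈ 5.116

5.116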